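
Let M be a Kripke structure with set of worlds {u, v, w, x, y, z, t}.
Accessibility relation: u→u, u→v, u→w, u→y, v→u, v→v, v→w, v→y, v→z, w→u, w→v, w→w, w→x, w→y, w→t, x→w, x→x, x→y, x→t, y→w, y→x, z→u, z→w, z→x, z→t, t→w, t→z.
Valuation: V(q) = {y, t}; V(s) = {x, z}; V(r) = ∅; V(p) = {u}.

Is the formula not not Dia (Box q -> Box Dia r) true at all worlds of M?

Yes

Recall that Box ψ holds at a world iff ψ holds at every accessible world, and Dia ψ holds iff ψ holds at some accessible world.
Let φ = not not Dia (Box q -> Box Dia r). Evaluate φ at each world:
  u (successors {u, v, w, y}): φ is true.
  v (successors {u, v, w, y, z}): φ is true.
  w (successors {u, v, w, x, y, t}): φ is true.
  x (successors {w, x, y, t}): φ is true.
  y (successors {w, x}): φ is true.
  z (successors {u, w, x, t}): φ is true.
  t (successors {w, z}): φ is true.
For instance, at y:
  At y: not Dia (Box q -> Box Dia r) is false, so not not Dia (Box q -> Box Dia r) is true.
    At y: Dia (Box q -> Box Dia r) is true, so not Dia (Box q -> Box Dia r) is false.
      At y: Dia (Box q -> Box Dia r) requires Box q -> Box Dia r at some successor in {w, x}.
        Box q -> Box Dia r holds at w, so Dia (Box q -> Box Dia r) is true at y.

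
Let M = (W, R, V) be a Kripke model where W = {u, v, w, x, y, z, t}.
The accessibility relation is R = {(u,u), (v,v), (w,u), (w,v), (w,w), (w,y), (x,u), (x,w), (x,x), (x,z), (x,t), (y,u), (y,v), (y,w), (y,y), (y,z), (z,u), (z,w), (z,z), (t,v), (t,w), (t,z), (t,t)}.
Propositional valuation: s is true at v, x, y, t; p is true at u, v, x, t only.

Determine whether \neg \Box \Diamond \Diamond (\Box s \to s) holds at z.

At z: \Box \Diamond \Diamond (\Box s \to s) is true, so \neg \Box \Diamond \Diamond (\Box s \to s) is false.
  At z: \Box \Diamond \Diamond (\Box s \to s) requires \Diamond \Diamond (\Box s \to s) at every successor {u, w, z}.
      At u: \Diamond \Diamond (\Box s \to s) requires \Diamond (\Box s \to s) at some successor in {u}.
        \Diamond (\Box s \to s) holds at u, so \Diamond \Diamond (\Box s \to s) is true at u.
      At w: \Diamond \Diamond (\Box s \to s) requires \Diamond (\Box s \to s) at some successor in {u, v, w, y}.
        \Diamond (\Box s \to s) holds at u, so \Diamond \Diamond (\Box s \to s) is true at w.
      At z: \Diamond \Diamond (\Box s \to s) requires \Diamond (\Box s \to s) at some successor in {u, w, z}.
        \Diamond (\Box s \to s) holds at u, so \Diamond \Diamond (\Box s \to s) is true at z.
  So \Box \Diamond \Diamond (\Box s \to s) is true at z.

No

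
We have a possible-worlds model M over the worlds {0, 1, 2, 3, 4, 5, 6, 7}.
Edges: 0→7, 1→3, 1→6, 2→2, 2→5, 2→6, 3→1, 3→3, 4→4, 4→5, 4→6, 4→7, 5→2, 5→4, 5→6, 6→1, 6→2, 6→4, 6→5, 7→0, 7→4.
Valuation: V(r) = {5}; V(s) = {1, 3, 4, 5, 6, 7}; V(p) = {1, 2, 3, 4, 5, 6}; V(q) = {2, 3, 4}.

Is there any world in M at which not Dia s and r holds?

No

Let φ = not Dia s and r. Evaluate φ at each world:
  0 (successors {7}): φ is false.
  1 (successors {3, 6}): φ is false.
  2 (successors {2, 5, 6}): φ is false.
  3 (successors {1, 3}): φ is false.
  4 (successors {4, 5, 6, 7}): φ is false.
  5 (successors {2, 4, 6}): φ is false.
  6 (successors {1, 2, 4, 5}): φ is false.
  7 (successors {0, 4}): φ is false.
For instance, at 0:
  At 0: not Dia s is false, r is false, so not Dia s and r is false.
    At 0: Dia s is true, so not Dia s is false.
      At 0: Dia s requires s at some successor in {7}.
        s holds at 7, so Dia s is true at 0.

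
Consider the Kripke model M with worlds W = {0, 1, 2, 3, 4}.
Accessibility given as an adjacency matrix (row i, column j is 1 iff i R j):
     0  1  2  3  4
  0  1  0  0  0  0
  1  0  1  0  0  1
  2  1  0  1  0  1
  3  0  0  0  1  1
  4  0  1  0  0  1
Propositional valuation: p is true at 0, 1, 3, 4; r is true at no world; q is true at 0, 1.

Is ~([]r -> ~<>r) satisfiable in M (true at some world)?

No

Let φ = ~([]r -> ~<>r). Evaluate φ at each world:
  0 (successors {0}): φ is false.
  1 (successors {1, 4}): φ is false.
  2 (successors {0, 2, 4}): φ is false.
  3 (successors {3, 4}): φ is false.
  4 (successors {1, 4}): φ is false.
For instance, at 3:
  At 3: []r -> ~<>r is true, so ~([]r -> ~<>r) is false.
    At 3: []r is false, ~<>r is true, so []r -> ~<>r is true.
      At 3: []r requires r at every successor {3, 4}.
        r fails at 3, so []r is false at 3.
      At 3: <>r is false, so ~<>r is true.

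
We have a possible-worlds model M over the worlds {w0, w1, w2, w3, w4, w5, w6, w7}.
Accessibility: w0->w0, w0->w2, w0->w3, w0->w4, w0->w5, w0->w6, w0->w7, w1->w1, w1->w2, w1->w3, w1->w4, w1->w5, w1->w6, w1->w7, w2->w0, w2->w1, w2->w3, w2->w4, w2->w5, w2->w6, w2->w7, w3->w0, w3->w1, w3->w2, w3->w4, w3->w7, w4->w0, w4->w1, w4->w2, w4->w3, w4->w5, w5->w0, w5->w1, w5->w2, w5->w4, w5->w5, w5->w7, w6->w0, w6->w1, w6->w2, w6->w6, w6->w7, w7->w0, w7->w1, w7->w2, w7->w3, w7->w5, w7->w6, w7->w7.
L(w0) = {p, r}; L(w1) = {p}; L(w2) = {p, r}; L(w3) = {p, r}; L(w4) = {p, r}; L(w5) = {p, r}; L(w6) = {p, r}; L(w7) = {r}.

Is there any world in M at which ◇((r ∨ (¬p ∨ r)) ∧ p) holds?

Recall that ◇ψ holds at a world iff ψ holds at some accessible world.
Let φ = ◇((r ∨ (¬p ∨ r)) ∧ p). Evaluate φ at each world:
  w0 (successors {w0, w2, w3, w4, w5, w6, w7}): φ is true.
  w1 (successors {w1, w2, w3, w4, w5, w6, w7}): φ is true.
  w2 (successors {w0, w1, w3, w4, w5, w6, w7}): φ is true.
  w3 (successors {w0, w1, w2, w4, w7}): φ is true.
  w4 (successors {w0, w1, w2, w3, w5}): φ is true.
  w5 (successors {w0, w1, w2, w4, w5, w7}): φ is true.
  w6 (successors {w0, w1, w2, w6, w7}): φ is true.
  w7 (successors {w0, w1, w2, w3, w5, w6, w7}): φ is true.
Detail at w0 (witness):
  At w0: ◇((r ∨ (¬p ∨ r)) ∧ p) requires (r ∨ (¬p ∨ r)) ∧ p at some successor in {w0, w2, w3, w4, w5, w6, w7}.
    (r ∨ (¬p ∨ r)) ∧ p holds at w0, so ◇((r ∨ (¬p ∨ r)) ∧ p) is true at w0.

Yes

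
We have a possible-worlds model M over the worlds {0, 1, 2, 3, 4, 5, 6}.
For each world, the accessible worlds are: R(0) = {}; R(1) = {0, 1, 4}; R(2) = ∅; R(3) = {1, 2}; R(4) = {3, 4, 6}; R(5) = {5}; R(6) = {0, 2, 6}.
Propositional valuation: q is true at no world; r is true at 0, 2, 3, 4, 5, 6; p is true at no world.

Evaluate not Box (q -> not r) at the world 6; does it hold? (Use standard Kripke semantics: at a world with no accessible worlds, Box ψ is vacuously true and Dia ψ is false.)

At 6: Box (q -> not r) is true, so not Box (q -> not r) is false.
  At 6: Box (q -> not r) requires q -> not r at every successor {0, 2, 6}.
    At 0: q -> not r is true.
    At 2: q -> not r is true.
    At 6: q -> not r is true.
  So Box (q -> not r) is true at 6.

No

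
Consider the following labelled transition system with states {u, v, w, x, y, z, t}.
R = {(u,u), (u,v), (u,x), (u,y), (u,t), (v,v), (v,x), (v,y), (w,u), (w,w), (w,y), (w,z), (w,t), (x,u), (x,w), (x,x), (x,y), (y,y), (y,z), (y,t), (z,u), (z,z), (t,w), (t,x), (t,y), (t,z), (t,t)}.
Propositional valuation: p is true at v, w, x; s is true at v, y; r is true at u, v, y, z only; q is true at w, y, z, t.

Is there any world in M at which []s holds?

Recall that []ψ holds at a world iff ψ holds at every accessible world, and <>ψ holds iff ψ holds at some accessible world.
Let φ = []s. Evaluate φ at each world:
  u (successors {u, v, x, y, t}): φ is false.
  v (successors {v, x, y}): φ is false.
  w (successors {u, w, y, z, t}): φ is false.
  x (successors {u, w, x, y}): φ is false.
  y (successors {y, z, t}): φ is false.
  z (successors {u, z}): φ is false.
  t (successors {w, x, y, z, t}): φ is false.
For instance, at w:
  At w: []s requires s at every successor {u, w, y, z, t}.
    s fails at u, so []s is false at w.

No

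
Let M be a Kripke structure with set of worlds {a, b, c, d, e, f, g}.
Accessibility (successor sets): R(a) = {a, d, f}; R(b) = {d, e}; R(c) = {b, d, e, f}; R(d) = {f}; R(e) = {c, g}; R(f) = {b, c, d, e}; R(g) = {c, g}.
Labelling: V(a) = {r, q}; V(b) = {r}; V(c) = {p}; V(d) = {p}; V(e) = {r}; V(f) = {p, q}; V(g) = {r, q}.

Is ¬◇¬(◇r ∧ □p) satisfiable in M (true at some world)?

No

Recall that □ψ holds at a world iff ψ holds at every accessible world, and ◇ψ holds iff ψ holds at some accessible world.
Let φ = ¬◇¬(◇r ∧ □p). Evaluate φ at each world:
  a (successors {a, d, f}): φ is false.
  b (successors {d, e}): φ is false.
  c (successors {b, d, e, f}): φ is false.
  d (successors {f}): φ is false.
  e (successors {c, g}): φ is false.
  f (successors {b, c, d, e}): φ is false.
  g (successors {c, g}): φ is false.
For instance, at a:
  At a: ◇¬(◇r ∧ □p) is true, so ¬◇¬(◇r ∧ □p) is false.
    At a: ◇¬(◇r ∧ □p) requires ¬(◇r ∧ □p) at some successor in {a, d, f}.
      ¬(◇r ∧ □p) holds at a, so ◇¬(◇r ∧ □p) is true at a.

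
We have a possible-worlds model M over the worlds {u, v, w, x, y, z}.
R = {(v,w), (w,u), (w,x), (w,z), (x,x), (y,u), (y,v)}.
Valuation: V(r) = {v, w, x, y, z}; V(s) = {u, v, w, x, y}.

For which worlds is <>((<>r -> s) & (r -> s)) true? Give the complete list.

v, w, x, y

Let φ = <>((<>r -> s) & (r -> s)). Evaluate φ at each world:
  u (successors ∅): φ is false.
  v (successors {w}): φ is true.
  w (successors {u, x, z}): φ is true.
  x (successors {x}): φ is true.
  y (successors {u, v}): φ is true.
  z (successors ∅): φ is false.
For instance, at w:
  At w: <>((<>r -> s) & (r -> s)) requires (<>r -> s) & (r -> s) at some successor in {u, x, z}.
    (<>r -> s) & (r -> s) holds at u, so <>((<>r -> s) & (r -> s)) is true at w.
      At u: <>r -> s is true, r -> s is true, so (<>r -> s) & (r -> s) is true.
Satisfying worlds: {v, w, x, y}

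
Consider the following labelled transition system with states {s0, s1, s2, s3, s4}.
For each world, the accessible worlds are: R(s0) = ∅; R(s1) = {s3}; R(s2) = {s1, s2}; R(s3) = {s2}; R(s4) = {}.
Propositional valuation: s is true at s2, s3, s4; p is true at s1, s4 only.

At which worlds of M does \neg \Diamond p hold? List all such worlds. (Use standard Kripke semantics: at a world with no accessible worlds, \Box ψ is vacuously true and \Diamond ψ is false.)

s0, s1, s3, s4

Recall that \Diamond ψ holds at a world iff ψ holds at some accessible world.
Let φ = \neg \Diamond p. Evaluate φ at each world:
  s0 (successors ∅): φ is true.
  s1 (successors {s3}): φ is true.
  s2 (successors {s1, s2}): φ is false.
  s3 (successors {s2}): φ is true.
  s4 (successors ∅): φ is true.
For instance, at s2:
  At s2: \Diamond p is true, so \neg \Diamond p is false.
    At s2: \Diamond p requires p at some successor in {s1, s2}.
      p holds at s1, so \Diamond p is true at s2.
Satisfying worlds: {s0, s1, s3, s4}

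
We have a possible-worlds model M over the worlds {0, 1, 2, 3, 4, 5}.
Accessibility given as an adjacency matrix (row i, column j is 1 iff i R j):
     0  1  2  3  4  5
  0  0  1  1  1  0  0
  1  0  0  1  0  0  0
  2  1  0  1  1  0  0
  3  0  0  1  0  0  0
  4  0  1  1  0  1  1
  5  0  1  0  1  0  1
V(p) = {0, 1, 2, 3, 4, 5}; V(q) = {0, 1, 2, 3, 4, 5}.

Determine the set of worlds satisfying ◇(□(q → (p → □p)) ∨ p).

Let φ = ◇(□(q → (p → □p)) ∨ p). Evaluate φ at each world:
  0 (successors {1, 2, 3}): φ is true.
  1 (successors {2}): φ is true.
  2 (successors {0, 2, 3}): φ is true.
  3 (successors {2}): φ is true.
  4 (successors {1, 2, 4, 5}): φ is true.
  5 (successors {1, 3, 5}): φ is true.
For instance, at 0:
  At 0: ◇(□(q → (p → □p)) ∨ p) requires □(q → (p → □p)) ∨ p at some successor in {1, 2, 3}.
    □(q → (p → □p)) ∨ p holds at 1, so ◇(□(q → (p → □p)) ∨ p) is true at 0.
      At 1: □(q → (p → □p)) is true, p is true, so □(q → (p → □p)) ∨ p is true.
Satisfying worlds: {0, 1, 2, 3, 4, 5}

0, 1, 2, 3, 4, 5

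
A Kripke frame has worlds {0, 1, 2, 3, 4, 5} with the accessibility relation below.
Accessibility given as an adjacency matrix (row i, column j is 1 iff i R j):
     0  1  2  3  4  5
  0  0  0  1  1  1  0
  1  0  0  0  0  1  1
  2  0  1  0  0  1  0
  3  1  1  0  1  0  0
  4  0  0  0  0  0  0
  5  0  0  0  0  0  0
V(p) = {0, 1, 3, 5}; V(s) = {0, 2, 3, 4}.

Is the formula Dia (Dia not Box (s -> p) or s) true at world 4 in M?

No

At 4: no accessible worlds, so Dia (Dia not Box (s -> p) or s) is false.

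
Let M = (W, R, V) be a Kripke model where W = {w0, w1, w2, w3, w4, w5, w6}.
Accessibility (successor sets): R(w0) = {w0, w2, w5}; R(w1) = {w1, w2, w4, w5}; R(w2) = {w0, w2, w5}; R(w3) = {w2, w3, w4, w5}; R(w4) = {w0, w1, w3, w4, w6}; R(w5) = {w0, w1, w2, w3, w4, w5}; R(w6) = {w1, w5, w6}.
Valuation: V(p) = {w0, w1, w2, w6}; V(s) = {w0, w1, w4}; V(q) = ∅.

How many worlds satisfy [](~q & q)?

Recall that []ψ holds at a world iff ψ holds at every accessible world, and <>ψ holds iff ψ holds at some accessible world.
Let φ = [](~q & q). Evaluate φ at each world:
  w0 (successors {w0, w2, w5}): φ is false.
  w1 (successors {w1, w2, w4, w5}): φ is false.
  w2 (successors {w0, w2, w5}): φ is false.
  w3 (successors {w2, w3, w4, w5}): φ is false.
  w4 (successors {w0, w1, w3, w4, w6}): φ is false.
  w5 (successors {w0, w1, w2, w3, w4, w5}): φ is false.
  w6 (successors {w1, w5, w6}): φ is false.
For instance, at w0:
  At w0: [](~q & q) requires ~q & q at every successor {w0, w2, w5}.
    ~q & q fails at w0, so [](~q & q) is false at w0.
Satisfying worlds: none.

0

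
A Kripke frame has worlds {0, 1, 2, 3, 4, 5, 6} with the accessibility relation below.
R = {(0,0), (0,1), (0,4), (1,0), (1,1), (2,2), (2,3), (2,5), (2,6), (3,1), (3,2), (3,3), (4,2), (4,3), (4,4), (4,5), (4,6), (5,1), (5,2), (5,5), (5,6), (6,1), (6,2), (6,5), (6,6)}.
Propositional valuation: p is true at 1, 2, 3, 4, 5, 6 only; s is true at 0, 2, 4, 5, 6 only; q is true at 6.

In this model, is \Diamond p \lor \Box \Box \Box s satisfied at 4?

Recall that \Box ψ holds at a world iff ψ holds at every accessible world, and \Diamond ψ holds iff ψ holds at some accessible world.
At 4: \Diamond p is true, \Box \Box \Box s is false, so \Diamond p \lor \Box \Box \Box s is true.
  At 4: \Diamond p requires p at some successor in {2, 3, 4, 5, 6}.
    p holds at 2, so \Diamond p is true at 4.
  At 4: \Box \Box \Box s requires \Box \Box s at every successor {2, 3, 4, 5, 6}.
    \Box \Box s fails at 2, so \Box \Box \Box s is false at 4.
      At 2: \Box \Box s requires \Box s at every successor {2, 3, 5, 6}.
        \Box s fails at 2, so \Box \Box s is false at 2.

Yes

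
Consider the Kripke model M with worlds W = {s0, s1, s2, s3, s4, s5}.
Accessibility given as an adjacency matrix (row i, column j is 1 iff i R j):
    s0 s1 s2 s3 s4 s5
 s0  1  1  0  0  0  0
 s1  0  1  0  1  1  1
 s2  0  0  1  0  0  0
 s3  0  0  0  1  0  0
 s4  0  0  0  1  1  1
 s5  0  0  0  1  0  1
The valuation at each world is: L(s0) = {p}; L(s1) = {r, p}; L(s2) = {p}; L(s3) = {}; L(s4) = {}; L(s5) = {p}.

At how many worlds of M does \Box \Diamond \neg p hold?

4

Recall that \Box ψ holds at a world iff ψ holds at every accessible world, and \Diamond ψ holds iff ψ holds at some accessible world.
Let φ = \Box \Diamond \neg p. Evaluate φ at each world:
  s0 (successors {s0, s1}): φ is false.
  s1 (successors {s1, s3, s4, s5}): φ is true.
  s2 (successors {s2}): φ is false.
  s3 (successors {s3}): φ is true.
  s4 (successors {s3, s4, s5}): φ is true.
  s5 (successors {s3, s5}): φ is true.
For instance, at s1:
  At s1: \Box \Diamond \neg p requires \Diamond \neg p at every successor {s1, s3, s4, s5}.
    At s1: \Diamond \neg p is true.
    At s3: \Diamond \neg p is true.
    At s4: \Diamond \neg p is true.
    At s5: \Diamond \neg p is true.
  So \Box \Diamond \neg p is true at s1.
Satisfying worlds: {s1, s3, s4, s5}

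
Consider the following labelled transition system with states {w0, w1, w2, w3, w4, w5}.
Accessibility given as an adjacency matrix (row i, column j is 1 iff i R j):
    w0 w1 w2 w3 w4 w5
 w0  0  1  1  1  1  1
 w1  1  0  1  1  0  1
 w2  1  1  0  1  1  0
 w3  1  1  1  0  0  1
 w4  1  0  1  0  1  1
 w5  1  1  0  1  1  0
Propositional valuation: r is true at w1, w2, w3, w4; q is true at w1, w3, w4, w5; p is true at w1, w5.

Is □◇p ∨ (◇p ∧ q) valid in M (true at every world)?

Let φ = □◇p ∨ (◇p ∧ q). Evaluate φ at each world:
  w0 (successors {w1, w2, w3, w4, w5}): φ is true.
  w1 (successors {w0, w2, w3, w5}): φ is true.
  w2 (successors {w0, w1, w3, w4}): φ is true.
  w3 (successors {w0, w1, w2, w5}): φ is true.
  w4 (successors {w0, w2, w4, w5}): φ is true.
  w5 (successors {w0, w1, w3, w4}): φ is true.
For instance, at w5:
  At w5: □◇p is true, ◇p ∧ q is true, so □◇p ∨ (◇p ∧ q) is true.
    At w5: □◇p requires ◇p at every successor {w0, w1, w3, w4}.
      At w0: ◇p is true.
      At w1: ◇p is true.
      At w3: ◇p is true.
      At w4: ◇p is true.
    So □◇p is true at w5.
    At w5: ◇p is true, q is true, so ◇p ∧ q is true.
      At w5: ◇p requires p at some successor in {w0, w1, w3, w4}.
        p holds at w1, so ◇p is true at w5.

Yes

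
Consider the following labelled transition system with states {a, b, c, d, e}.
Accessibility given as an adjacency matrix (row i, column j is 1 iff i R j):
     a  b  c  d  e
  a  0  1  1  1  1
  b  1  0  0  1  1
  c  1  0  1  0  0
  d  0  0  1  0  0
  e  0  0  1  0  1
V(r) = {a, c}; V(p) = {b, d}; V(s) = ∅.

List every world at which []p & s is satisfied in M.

none

Let φ = []p & s. Evaluate φ at each world:
  a (successors {b, c, d, e}): φ is false.
  b (successors {a, d, e}): φ is false.
  c (successors {a, c}): φ is false.
  d (successors {c}): φ is false.
  e (successors {c, e}): φ is false.
For instance, at c:
  At c: []p is false, s is false, so []p & s is false.
    At c: []p requires p at every successor {a, c}.
      p fails at a, so []p is false at c.
Satisfying worlds: none.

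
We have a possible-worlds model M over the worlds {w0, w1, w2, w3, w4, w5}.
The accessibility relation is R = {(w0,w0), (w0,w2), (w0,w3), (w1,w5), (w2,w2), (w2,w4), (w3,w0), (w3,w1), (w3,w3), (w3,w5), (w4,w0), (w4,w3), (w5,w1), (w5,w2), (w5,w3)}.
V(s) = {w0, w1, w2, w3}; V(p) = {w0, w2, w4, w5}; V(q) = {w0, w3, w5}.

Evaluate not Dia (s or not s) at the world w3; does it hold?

At w3: Dia (s or not s) is true, so not Dia (s or not s) is false.
  At w3: Dia (s or not s) requires s or not s at some successor in {w0, w1, w3, w5}.
    s or not s holds at w0, so Dia (s or not s) is true at w3.

No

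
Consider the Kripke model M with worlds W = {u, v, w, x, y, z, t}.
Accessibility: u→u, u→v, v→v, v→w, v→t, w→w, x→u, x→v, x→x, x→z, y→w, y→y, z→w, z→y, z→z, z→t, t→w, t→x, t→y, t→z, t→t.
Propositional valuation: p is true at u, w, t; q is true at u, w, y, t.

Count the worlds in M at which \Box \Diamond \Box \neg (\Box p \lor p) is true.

0

Recall that \Box ψ holds at a world iff ψ holds at every accessible world, and \Diamond ψ holds iff ψ holds at some accessible world.
Let φ = \Box \Diamond \Box \neg (\Box p \lor p). Evaluate φ at each world:
  u (successors {u, v}): φ is false.
  v (successors {v, w, t}): φ is false.
  w (successors {w}): φ is false.
  x (successors {u, v, x, z}): φ is false.
  y (successors {w, y}): φ is false.
  z (successors {w, y, z, t}): φ is false.
  t (successors {w, x, y, z, t}): φ is false.
For instance, at z:
  At z: \Box \Diamond \Box \neg (\Box p \lor p) requires \Diamond \Box \neg (\Box p \lor p) at every successor {w, y, z, t}.
    \Diamond \Box \neg (\Box p \lor p) fails at w, so \Box \Diamond \Box \neg (\Box p \lor p) is false at z.
      At w: \Diamond \Box \neg (\Box p \lor p) requires \Box \neg (\Box p \lor p) at some successor in {w}.
        At w: \Box \neg (\Box p \lor p) is false.
      So \Diamond \Box \neg (\Box p \lor p) is false at w.
Satisfying worlds: none.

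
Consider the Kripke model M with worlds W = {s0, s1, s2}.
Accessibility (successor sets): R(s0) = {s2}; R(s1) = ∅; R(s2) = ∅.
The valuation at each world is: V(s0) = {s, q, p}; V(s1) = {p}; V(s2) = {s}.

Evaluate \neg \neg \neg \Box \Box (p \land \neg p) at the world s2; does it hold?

Recall that \Box ψ holds at a world iff ψ holds at every accessible world, and \Diamond ψ holds iff ψ holds at some accessible world.
At s2: \neg \neg \Box \Box (p \land \neg p) is true, so \neg \neg \neg \Box \Box (p \land \neg p) is false.
  At s2: \neg \Box \Box (p \land \neg p) is false, so \neg \neg \Box \Box (p \land \neg p) is true.
    At s2: \Box \Box (p \land \neg p) is true, so \neg \Box \Box (p \land \neg p) is false.
      At s2: no accessible worlds, so \Box \Box (p \land \neg p) holds vacuously.

No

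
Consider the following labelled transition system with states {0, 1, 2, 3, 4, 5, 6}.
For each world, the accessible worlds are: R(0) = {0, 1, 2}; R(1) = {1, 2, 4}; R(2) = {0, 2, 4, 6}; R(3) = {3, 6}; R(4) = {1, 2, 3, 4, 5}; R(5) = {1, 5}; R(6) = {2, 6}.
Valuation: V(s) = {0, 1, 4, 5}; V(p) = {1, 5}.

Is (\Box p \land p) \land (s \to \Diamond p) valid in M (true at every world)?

Let φ = (\Box p \land p) \land (s \to \Diamond p). Evaluate φ at each world:
  0 (successors {0, 1, 2}): φ is false.
  1 (successors {1, 2, 4}): φ is false.
  2 (successors {0, 2, 4, 6}): φ is false.
  3 (successors {3, 6}): φ is false.
  4 (successors {1, 2, 3, 4, 5}): φ is false.
  5 (successors {1, 5}): φ is true.
  6 (successors {2, 6}): φ is false.
Detail at 0 (counterexample):
  At 0: \Box p \land p is false, s \to \Diamond p is true, so (\Box p \land p) \land (s \to \Diamond p) is false.
    At 0: \Box p is false, p is false, so \Box p \land p is false.
      At 0: \Box p requires p at every successor {0, 1, 2}.
        p fails at 0, so \Box p is false at 0.
    At 0: s is true, \Diamond p is true, so s \to \Diamond p is true.
      At 0: \Diamond p requires p at some successor in {0, 1, 2}.
        p holds at 1, so \Diamond p is true at 0.

No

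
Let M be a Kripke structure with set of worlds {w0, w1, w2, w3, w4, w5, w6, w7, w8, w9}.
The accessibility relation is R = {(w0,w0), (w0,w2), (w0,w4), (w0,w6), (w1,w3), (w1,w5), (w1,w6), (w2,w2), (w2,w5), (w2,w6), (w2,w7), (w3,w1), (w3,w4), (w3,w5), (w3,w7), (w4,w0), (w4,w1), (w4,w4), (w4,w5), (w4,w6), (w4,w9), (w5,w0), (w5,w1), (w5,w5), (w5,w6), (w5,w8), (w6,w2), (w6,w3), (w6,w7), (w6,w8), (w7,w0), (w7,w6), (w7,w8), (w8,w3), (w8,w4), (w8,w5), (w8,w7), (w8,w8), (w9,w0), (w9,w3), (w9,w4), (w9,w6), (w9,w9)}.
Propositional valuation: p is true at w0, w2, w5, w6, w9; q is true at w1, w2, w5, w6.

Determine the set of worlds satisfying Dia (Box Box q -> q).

Let φ = Dia (Box Box q -> q). Evaluate φ at each world:
  w0 (successors {w0, w2, w4, w6}): φ is true.
  w1 (successors {w3, w5, w6}): φ is true.
  w2 (successors {w2, w5, w6, w7}): φ is true.
  w3 (successors {w1, w4, w5, w7}): φ is true.
  w4 (successors {w0, w1, w4, w5, w6, w9}): φ is true.
  w5 (successors {w0, w1, w5, w6, w8}): φ is true.
  w6 (successors {w2, w3, w7, w8}): φ is true.
  w7 (successors {w0, w6, w8}): φ is true.
  w8 (successors {w3, w4, w5, w7, w8}): φ is true.
  w9 (successors {w0, w3, w4, w6, w9}): φ is true.
For instance, at w3:
  At w3: Dia (Box Box q -> q) requires Box Box q -> q at some successor in {w1, w4, w5, w7}.
    Box Box q -> q holds at w1, so Dia (Box Box q -> q) is true at w3.
      At w1: Box Box q is false, q is true, so Box Box q -> q is true.
Satisfying worlds: {w0, w1, w2, w3, w4, w5, w6, w7, w8, w9}

w0, w1, w2, w3, w4, w5, w6, w7, w8, w9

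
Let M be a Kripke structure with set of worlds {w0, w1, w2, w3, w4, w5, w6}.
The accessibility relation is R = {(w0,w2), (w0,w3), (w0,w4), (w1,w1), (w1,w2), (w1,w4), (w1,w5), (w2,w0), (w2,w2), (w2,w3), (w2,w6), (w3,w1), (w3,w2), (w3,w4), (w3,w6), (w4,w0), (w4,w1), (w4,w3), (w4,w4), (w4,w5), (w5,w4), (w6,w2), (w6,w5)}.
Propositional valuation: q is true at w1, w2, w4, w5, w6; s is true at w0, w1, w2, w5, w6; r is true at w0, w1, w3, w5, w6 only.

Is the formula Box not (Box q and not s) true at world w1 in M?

At w1: Box not (Box q and not s) requires not (Box q and not s) at every successor {w1, w2, w4, w5}.
  At w1: not (Box q and not s) is true.
  At w2: not (Box q and not s) is true.
  At w4: not (Box q and not s) is true.
  At w5: not (Box q and not s) is true.
So Box not (Box q and not s) is true at w1.

Yes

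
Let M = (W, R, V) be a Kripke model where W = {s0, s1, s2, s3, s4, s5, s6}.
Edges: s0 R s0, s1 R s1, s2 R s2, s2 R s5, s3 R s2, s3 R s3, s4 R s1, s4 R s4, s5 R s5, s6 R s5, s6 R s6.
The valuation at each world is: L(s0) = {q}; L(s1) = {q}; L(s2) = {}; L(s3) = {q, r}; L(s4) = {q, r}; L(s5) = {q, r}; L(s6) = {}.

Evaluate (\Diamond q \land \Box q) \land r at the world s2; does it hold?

No

At s2: \Diamond q \land \Box q is false, r is false, so (\Diamond q \land \Box q) \land r is false.
  At s2: \Diamond q is true, \Box q is false, so \Diamond q \land \Box q is false.
    At s2: \Diamond q requires q at some successor in {s2, s5}.
      q holds at s5, so \Diamond q is true at s2.
    At s2: \Box q requires q at every successor {s2, s5}.
      q fails at s2, so \Box q is false at s2.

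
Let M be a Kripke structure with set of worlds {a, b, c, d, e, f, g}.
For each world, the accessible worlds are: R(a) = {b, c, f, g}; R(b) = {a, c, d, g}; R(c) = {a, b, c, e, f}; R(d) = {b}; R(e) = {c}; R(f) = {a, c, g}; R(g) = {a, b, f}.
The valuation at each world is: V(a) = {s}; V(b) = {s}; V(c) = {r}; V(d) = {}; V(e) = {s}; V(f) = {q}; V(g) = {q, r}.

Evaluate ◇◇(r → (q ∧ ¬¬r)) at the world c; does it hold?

Yes

Recall that ◇ψ holds at a world iff ψ holds at some accessible world.
At c: ◇◇(r → (q ∧ ¬¬r)) requires ◇(r → (q ∧ ¬¬r)) at some successor in {a, b, c, e, f}.
  ◇(r → (q ∧ ¬¬r)) holds at a, so ◇◇(r → (q ∧ ¬¬r)) is true at c.
    At a: ◇(r → (q ∧ ¬¬r)) requires r → (q ∧ ¬¬r) at some successor in {b, c, f, g}.
      r → (q ∧ ¬¬r) holds at b, so ◇(r → (q ∧ ¬¬r)) is true at a.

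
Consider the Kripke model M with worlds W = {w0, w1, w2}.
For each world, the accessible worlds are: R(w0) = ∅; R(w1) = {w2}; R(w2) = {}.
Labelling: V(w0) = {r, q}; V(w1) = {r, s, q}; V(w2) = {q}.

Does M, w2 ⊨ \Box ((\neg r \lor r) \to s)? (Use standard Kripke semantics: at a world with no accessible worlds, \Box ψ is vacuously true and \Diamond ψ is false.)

At w2: no accessible worlds, so \Box ((\neg r \lor r) \to s) holds vacuously.

Yes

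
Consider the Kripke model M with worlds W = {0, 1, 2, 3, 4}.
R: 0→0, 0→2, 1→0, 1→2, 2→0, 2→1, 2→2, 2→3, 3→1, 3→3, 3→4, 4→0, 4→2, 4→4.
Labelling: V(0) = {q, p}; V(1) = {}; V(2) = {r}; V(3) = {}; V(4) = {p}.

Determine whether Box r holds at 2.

At 2: Box r requires r at every successor {0, 1, 2, 3}.
  r fails at 0, so Box r is false at 2.

No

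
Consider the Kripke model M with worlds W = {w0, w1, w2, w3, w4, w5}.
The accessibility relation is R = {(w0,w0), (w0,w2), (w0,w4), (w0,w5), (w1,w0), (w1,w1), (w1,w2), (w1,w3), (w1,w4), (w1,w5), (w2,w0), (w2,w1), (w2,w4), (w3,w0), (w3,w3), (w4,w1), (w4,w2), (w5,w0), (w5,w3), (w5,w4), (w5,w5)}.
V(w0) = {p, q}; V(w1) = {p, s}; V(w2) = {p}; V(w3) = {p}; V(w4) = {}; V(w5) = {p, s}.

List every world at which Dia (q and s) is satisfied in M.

Recall that Dia ψ holds at a world iff ψ holds at some accessible world.
Let φ = Dia (q and s). Evaluate φ at each world:
  w0 (successors {w0, w2, w4, w5}): φ is false.
  w1 (successors {w0, w1, w2, w3, w4, w5}): φ is false.
  w2 (successors {w0, w1, w4}): φ is false.
  w3 (successors {w0, w3}): φ is false.
  w4 (successors {w1, w2}): φ is false.
  w5 (successors {w0, w3, w4, w5}): φ is false.
For instance, at w3:
  At w3: Dia (q and s) requires q and s at some successor in {w0, w3}.
    At w0: q and s is false.
    At w3: q and s is false.
  So Dia (q and s) is false at w3.
Satisfying worlds: none.

none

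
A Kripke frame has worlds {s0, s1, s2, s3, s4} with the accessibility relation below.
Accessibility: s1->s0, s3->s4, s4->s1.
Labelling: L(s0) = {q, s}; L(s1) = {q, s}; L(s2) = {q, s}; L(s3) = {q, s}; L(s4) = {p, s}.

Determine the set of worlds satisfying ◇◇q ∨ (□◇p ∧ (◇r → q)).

Let φ = ◇◇q ∨ (□◇p ∧ (◇r → q)). Evaluate φ at each world:
  s0 (successors ∅): φ is true.
  s1 (successors {s0}): φ is false.
  s2 (successors ∅): φ is true.
  s3 (successors {s4}): φ is true.
  s4 (successors {s1}): φ is true.
For instance, at s3:
  At s3: ◇◇q is true, □◇p ∧ (◇r → q) is false, so ◇◇q ∨ (□◇p ∧ (◇r → q)) is true.
    At s3: ◇◇q requires ◇q at some successor in {s4}.
      ◇q holds at s4, so ◇◇q is true at s3.
    At s3: □◇p is false, ◇r → q is true, so □◇p ∧ (◇r → q) is false.
      At s3: □◇p requires ◇p at every successor {s4}.
        ◇p fails at s4, so □◇p is false at s3.
      At s3: ◇r is false, q is true, so ◇r → q is true.
Satisfying worlds: {s0, s2, s3, s4}

s0, s2, s3, s4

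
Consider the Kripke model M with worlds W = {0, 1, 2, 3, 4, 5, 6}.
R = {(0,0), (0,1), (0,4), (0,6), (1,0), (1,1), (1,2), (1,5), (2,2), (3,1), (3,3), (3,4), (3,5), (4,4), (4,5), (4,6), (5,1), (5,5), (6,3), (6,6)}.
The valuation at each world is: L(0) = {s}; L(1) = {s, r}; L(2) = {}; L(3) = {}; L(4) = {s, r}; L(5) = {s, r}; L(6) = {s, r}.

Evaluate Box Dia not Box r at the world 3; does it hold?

Yes

Recall that Box ψ holds at a world iff ψ holds at every accessible world, and Dia ψ holds iff ψ holds at some accessible world.
At 3: Box Dia not Box r requires Dia not Box r at every successor {1, 3, 4, 5}.
  At 1: Dia not Box r is true.
  At 3: Dia not Box r is true.
  At 4: Dia not Box r is true.
  At 5: Dia not Box r is true.
So Box Dia not Box r is true at 3.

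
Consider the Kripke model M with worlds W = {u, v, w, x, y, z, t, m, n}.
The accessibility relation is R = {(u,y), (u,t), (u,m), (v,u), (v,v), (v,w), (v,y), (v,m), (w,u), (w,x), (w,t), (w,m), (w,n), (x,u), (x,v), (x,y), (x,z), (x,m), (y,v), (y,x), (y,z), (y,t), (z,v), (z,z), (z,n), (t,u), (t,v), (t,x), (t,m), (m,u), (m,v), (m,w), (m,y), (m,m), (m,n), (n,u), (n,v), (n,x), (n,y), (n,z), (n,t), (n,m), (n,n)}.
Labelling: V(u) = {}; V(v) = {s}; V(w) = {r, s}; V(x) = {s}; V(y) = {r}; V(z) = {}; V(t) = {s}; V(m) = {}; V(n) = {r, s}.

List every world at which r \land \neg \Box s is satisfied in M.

Let φ = r \land \neg \Box s. Evaluate φ at each world:
  u (successors {y, t, m}): φ is false.
  v (successors {u, v, w, y, m}): φ is false.
  w (successors {u, x, t, m, n}): φ is true.
  x (successors {u, v, y, z, m}): φ is false.
  y (successors {v, x, z, t}): φ is true.
  z (successors {v, z, n}): φ is false.
  t (successors {u, v, x, m}): φ is false.
  m (successors {u, v, w, y, m, n}): φ is false.
  n (successors {u, v, x, y, z, t, m, n}): φ is true.
For instance, at v:
  At v: r is false, \neg \Box s is true, so r \land \neg \Box s is false.
    At v: \Box s is false, so \neg \Box s is true.
      At v: \Box s requires s at every successor {u, v, w, y, m}.
        s fails at u, so \Box s is false at v.
Satisfying worlds: {w, y, n}

w, y, n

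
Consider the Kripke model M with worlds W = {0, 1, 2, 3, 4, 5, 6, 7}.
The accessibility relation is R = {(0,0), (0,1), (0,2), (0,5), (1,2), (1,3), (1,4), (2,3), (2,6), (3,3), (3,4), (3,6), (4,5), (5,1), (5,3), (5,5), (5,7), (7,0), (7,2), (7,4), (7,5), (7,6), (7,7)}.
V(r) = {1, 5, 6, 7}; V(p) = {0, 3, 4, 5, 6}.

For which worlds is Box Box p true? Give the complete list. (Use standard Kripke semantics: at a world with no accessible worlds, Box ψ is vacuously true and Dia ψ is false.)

1, 2, 3, 6

Let φ = Box Box p. Evaluate φ at each world:
  0 (successors {0, 1, 2, 5}): φ is false.
  1 (successors {2, 3, 4}): φ is true.
  2 (successors {3, 6}): φ is true.
  3 (successors {3, 4, 6}): φ is true.
  4 (successors {5}): φ is false.
  5 (successors {1, 3, 5, 7}): φ is false.
  6 (successors ∅): φ is true.
  7 (successors {0, 2, 4, 5, 6, 7}): φ is false.
For instance, at 3:
  At 3: Box Box p requires Box p at every successor {3, 4, 6}.
      At 3: Box p requires p at every successor {3, 4, 6}.
        At 3: p is true.
        At 4: p is true.
        At 6: p is true.
      So Box p is true at 3.
      At 4: Box p requires p at every successor {5}.
        At 5: p is true.
      So Box p is true at 4.
      At 6: no accessible worlds, so Box p holds vacuously.
  So Box Box p is true at 3.
Satisfying worlds: {1, 2, 3, 6}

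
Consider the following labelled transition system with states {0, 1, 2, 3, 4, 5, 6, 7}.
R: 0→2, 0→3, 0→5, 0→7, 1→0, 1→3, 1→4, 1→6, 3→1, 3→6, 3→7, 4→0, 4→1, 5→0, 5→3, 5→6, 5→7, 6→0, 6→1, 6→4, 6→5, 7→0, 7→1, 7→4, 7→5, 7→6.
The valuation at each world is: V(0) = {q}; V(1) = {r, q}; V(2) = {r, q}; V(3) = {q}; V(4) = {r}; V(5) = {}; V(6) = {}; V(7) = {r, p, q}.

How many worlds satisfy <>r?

7

Recall that <>ψ holds at a world iff ψ holds at some accessible world.
Let φ = <>r. Evaluate φ at each world:
  0 (successors {2, 3, 5, 7}): φ is true.
  1 (successors {0, 3, 4, 6}): φ is true.
  2 (successors ∅): φ is false.
  3 (successors {1, 6, 7}): φ is true.
  4 (successors {0, 1}): φ is true.
  5 (successors {0, 3, 6, 7}): φ is true.
  6 (successors {0, 1, 4, 5}): φ is true.
  7 (successors {0, 1, 4, 5, 6}): φ is true.
For instance, at 5:
  At 5: <>r requires r at some successor in {0, 3, 6, 7}.
    r holds at 7, so <>r is true at 5.
Satisfying worlds: {0, 1, 3, 4, 5, 6, 7}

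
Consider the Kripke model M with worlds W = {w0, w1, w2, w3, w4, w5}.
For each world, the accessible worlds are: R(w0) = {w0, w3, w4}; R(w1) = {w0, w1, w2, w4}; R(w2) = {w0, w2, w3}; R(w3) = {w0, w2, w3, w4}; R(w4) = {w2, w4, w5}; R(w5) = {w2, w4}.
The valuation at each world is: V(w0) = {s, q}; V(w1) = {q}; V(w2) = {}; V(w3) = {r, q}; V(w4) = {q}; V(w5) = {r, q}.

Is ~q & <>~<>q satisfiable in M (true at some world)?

No

Let φ = ~q & <>~<>q. Evaluate φ at each world:
  w0 (successors {w0, w3, w4}): φ is false.
  w1 (successors {w0, w1, w2, w4}): φ is false.
  w2 (successors {w0, w2, w3}): φ is false.
  w3 (successors {w0, w2, w3, w4}): φ is false.
  w4 (successors {w2, w4, w5}): φ is false.
  w5 (successors {w2, w4}): φ is false.
For instance, at w3:
  At w3: ~q is false, <>~<>q is false, so ~q & <>~<>q is false.
    At w3: <>~<>q requires ~<>q at some successor in {w0, w2, w3, w4}.
      At w0: ~<>q is false.
      At w2: ~<>q is false.
      At w3: ~<>q is false.
      At w4: ~<>q is false.
    So <>~<>q is false at w3.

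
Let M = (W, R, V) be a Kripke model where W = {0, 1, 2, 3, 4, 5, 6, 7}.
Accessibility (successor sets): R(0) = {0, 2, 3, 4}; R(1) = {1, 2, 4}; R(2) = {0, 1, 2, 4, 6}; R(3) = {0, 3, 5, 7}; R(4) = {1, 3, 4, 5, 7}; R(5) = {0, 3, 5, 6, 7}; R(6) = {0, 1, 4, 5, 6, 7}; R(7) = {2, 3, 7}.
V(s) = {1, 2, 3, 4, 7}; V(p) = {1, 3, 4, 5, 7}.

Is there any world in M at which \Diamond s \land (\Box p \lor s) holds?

Yes

Let φ = \Diamond s \land (\Box p \lor s). Evaluate φ at each world:
  0 (successors {0, 2, 3, 4}): φ is false.
  1 (successors {1, 2, 4}): φ is true.
  2 (successors {0, 1, 2, 4, 6}): φ is true.
  3 (successors {0, 3, 5, 7}): φ is true.
  4 (successors {1, 3, 4, 5, 7}): φ is true.
  5 (successors {0, 3, 5, 6, 7}): φ is false.
  6 (successors {0, 1, 4, 5, 6, 7}): φ is false.
  7 (successors {2, 3, 7}): φ is true.
Detail at 1 (witness):
  At 1: \Diamond s is true, \Box p \lor s is true, so \Diamond s \land (\Box p \lor s) is true.
    At 1: \Diamond s requires s at some successor in {1, 2, 4}.
      s holds at 1, so \Diamond s is true at 1.
    At 1: \Box p is false, s is true, so \Box p \lor s is true.
      At 1: \Box p requires p at every successor {1, 2, 4}.
        p fails at 2, so \Box p is false at 1.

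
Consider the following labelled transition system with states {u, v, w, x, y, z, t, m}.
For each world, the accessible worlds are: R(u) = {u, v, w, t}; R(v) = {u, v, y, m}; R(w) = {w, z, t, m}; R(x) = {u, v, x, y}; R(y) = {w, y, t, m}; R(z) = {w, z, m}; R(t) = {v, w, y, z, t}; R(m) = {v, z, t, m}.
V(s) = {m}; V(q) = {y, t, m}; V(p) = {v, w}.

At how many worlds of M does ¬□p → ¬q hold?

Let φ = ¬□p → ¬q. Evaluate φ at each world:
  u (successors {u, v, w, t}): φ is true.
  v (successors {u, v, y, m}): φ is true.
  w (successors {w, z, t, m}): φ is true.
  x (successors {u, v, x, y}): φ is true.
  y (successors {w, y, t, m}): φ is false.
  z (successors {w, z, m}): φ is true.
  t (successors {v, w, y, z, t}): φ is false.
  m (successors {v, z, t, m}): φ is false.
For instance, at m:
  At m: ¬□p is true, ¬q is false, so ¬□p → ¬q is false.
    At m: □p is false, so ¬□p is true.
      At m: □p requires p at every successor {v, z, t, m}.
        p fails at z, so □p is false at m.
Satisfying worlds: {u, v, w, x, z}

5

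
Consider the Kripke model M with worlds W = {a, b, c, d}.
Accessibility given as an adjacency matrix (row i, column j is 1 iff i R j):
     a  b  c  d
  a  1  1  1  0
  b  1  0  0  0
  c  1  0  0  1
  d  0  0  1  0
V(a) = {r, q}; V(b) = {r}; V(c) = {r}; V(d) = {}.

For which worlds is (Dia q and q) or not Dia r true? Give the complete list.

Let φ = (Dia q and q) or not Dia r. Evaluate φ at each world:
  a (successors {a, b, c}): φ is true.
  b (successors {a}): φ is false.
  c (successors {a, d}): φ is false.
  d (successors {c}): φ is false.
For instance, at c:
  At c: Dia q and q is false, not Dia r is false, so (Dia q and q) or not Dia r is false.
    At c: Dia q is true, q is false, so Dia q and q is false.
      At c: Dia q requires q at some successor in {a, d}.
        q holds at a, so Dia q is true at c.
    At c: Dia r is true, so not Dia r is false.
      At c: Dia r requires r at some successor in {a, d}.
        r holds at a, so Dia r is true at c.
Satisfying worlds: {a}

a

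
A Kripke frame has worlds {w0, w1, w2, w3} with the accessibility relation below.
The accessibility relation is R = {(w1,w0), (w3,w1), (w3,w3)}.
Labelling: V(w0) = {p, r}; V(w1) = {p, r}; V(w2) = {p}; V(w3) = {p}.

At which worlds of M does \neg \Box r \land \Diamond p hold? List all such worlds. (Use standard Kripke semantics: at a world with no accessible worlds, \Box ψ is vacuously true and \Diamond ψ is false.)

Let φ = \neg \Box r \land \Diamond p. Evaluate φ at each world:
  w0 (successors ∅): φ is false.
  w1 (successors {w0}): φ is false.
  w2 (successors ∅): φ is false.
  w3 (successors {w1, w3}): φ is true.
For instance, at w3:
  At w3: \neg \Box r is true, \Diamond p is true, so \neg \Box r \land \Diamond p is true.
    At w3: \Box r is false, so \neg \Box r is true.
      At w3: \Box r requires r at every successor {w1, w3}.
        r fails at w3, so \Box r is false at w3.
    At w3: \Diamond p requires p at some successor in {w1, w3}.
      p holds at w1, so \Diamond p is true at w3.
Satisfying worlds: {w3}

w3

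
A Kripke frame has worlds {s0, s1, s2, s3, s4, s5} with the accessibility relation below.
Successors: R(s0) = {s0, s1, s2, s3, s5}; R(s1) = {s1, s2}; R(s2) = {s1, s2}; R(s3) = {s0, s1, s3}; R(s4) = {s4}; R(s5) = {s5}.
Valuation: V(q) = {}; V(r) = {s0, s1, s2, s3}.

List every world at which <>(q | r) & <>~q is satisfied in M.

s0, s1, s2, s3

Let φ = <>(q | r) & <>~q. Evaluate φ at each world:
  s0 (successors {s0, s1, s2, s3, s5}): φ is true.
  s1 (successors {s1, s2}): φ is true.
  s2 (successors {s1, s2}): φ is true.
  s3 (successors {s0, s1, s3}): φ is true.
  s4 (successors {s4}): φ is false.
  s5 (successors {s5}): φ is false.
For instance, at s1:
  At s1: <>(q | r) is true, <>~q is true, so <>(q | r) & <>~q is true.
    At s1: <>(q | r) requires q | r at some successor in {s1, s2}.
      q | r holds at s1, so <>(q | r) is true at s1.
    At s1: <>~q requires ~q at some successor in {s1, s2}.
      ~q holds at s1, so <>~q is true at s1.
Satisfying worlds: {s0, s1, s2, s3}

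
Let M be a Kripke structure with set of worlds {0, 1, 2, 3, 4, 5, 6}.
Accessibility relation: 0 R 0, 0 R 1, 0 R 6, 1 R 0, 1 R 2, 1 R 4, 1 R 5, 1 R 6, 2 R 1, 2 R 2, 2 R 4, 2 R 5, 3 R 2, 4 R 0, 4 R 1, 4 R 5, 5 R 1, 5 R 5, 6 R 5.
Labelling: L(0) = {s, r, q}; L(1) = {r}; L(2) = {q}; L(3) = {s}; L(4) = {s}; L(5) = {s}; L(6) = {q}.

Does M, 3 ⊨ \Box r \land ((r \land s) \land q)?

No

At 3: \Box r is false, (r \land s) \land q is false, so \Box r \land ((r \land s) \land q) is false.
  At 3: \Box r requires r at every successor {2}.
    r fails at 2, so \Box r is false at 3.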